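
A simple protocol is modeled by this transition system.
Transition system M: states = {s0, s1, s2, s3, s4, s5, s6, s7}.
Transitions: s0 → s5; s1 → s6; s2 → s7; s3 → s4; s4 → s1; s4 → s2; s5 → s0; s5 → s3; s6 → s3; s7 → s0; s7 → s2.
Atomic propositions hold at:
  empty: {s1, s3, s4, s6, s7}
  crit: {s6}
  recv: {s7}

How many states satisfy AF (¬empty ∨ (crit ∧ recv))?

4

Sat(¬empty) = {s0, s2, s5}
Sat(crit ∧ recv) = ∅
Sat(¬empty ∨ (crit ∧ recv)) = {s0, s2, s5}
AF (¬empty ∨ (crit ∧ recv)): least fixpoint, start Z0 = {s0, s2, s5}, add states with every successor in Z. Z1 = {s0, s2, s5, s7}; fixed.
Sat(AF (¬empty ∨ (crit ∧ recv))) = {s0, s2, s5, s7}
|Sat(AF (¬empty ∨ (crit ∧ recv)))| = |{s0, s2, s5, s7}| = 4.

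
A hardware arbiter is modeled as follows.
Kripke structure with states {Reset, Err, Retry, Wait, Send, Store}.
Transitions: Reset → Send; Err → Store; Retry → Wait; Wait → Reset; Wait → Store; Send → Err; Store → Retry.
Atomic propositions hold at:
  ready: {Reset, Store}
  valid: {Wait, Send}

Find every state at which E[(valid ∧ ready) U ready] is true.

{Reset, Store}

Sat(valid ∧ ready) = ∅
E[(valid ∧ ready) U ready]: least fixpoint, start Z0 = Sat(ready) = {Reset, Store}, add states in Sat(valid ∧ ready) with some successor in Z. Already a fixed point.
Sat(E[(valid ∧ ready) U ready]) = {Reset, Store}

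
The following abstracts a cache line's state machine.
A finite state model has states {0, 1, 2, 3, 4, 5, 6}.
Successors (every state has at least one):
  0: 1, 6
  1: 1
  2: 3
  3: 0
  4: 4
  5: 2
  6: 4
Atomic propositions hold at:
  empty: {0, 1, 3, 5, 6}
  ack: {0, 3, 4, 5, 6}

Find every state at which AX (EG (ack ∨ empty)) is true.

Sat(ack ∨ empty) = {0, 1, 3, 4, 5, 6}
EG (ack ∨ empty): greatest fixpoint, start Z0 = {0, 1, 3, 4, 5, 6}, keep only states in Sat with some successor in Z. Z1 = {0, 1, 3, 4, 6}; fixed.
Sat(EG (ack ∨ empty)) = {0, 1, 3, 4, 6}
Sat(AX (EG (ack ∨ empty))) = {s : every successor in {0, 1, 3, 4, 6}} = {0, 1, 2, 3, 4, 6}

{0, 1, 2, 3, 4, 6}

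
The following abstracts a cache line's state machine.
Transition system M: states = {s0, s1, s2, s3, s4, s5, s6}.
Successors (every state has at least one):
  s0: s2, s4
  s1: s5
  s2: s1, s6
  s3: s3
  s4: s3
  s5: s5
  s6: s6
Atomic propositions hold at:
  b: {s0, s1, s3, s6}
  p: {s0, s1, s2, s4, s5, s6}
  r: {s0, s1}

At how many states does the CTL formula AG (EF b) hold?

3

EF b: least fixpoint, start Z0 = {s0, s1, s3, s6}, add states with some successor in Z. Z1 = {s0, s1, s2, s3, s4, s6}; fixed.
Sat(EF b) = {s0, s1, s2, s3, s4, s6}
AG (EF b): greatest fixpoint, start Z0 = {s0, s1, s2, s3, s4, s6}, keep only states in Sat with every successor in Z. Z1 = {s0, s2, s3, s4, s6}; Z2 = {s0, s3, s4, s6}; Z3 = {s3, s4, s6}; fixed.
Sat(AG (EF b)) = {s3, s4, s6}
|Sat(AG (EF b))| = |{s3, s4, s6}| = 3.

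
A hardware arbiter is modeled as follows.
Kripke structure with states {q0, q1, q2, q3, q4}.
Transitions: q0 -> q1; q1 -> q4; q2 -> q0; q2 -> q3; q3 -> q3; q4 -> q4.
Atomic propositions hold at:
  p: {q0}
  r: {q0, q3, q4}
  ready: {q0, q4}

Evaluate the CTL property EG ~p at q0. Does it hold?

Sat(~p) = {q1, q2, q3, q4}
EG ~p: greatest fixpoint, start Z0 = {q1, q2, q3, q4}, keep only states in Sat with some successor in Z. Already a fixed point.
Sat(EG ~p) = {q1, q2, q3, q4}
q0 ∉ Sat(EG ~p) = {q1, q2, q3, q4}, so the formula does not hold at q0.

No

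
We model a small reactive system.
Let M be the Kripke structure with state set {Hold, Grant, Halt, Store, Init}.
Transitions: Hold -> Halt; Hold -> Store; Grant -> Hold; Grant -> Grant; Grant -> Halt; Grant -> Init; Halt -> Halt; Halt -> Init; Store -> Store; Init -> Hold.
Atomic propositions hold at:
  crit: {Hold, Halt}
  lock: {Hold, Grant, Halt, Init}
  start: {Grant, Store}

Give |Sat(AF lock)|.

4

AF lock: least fixpoint, start Z0 = {Hold, Grant, Halt, Init}, add states with every successor in Z. Already a fixed point.
Sat(AF lock) = {Hold, Grant, Halt, Init}
|Sat(AF lock)| = |{Hold, Grant, Halt, Init}| = 4.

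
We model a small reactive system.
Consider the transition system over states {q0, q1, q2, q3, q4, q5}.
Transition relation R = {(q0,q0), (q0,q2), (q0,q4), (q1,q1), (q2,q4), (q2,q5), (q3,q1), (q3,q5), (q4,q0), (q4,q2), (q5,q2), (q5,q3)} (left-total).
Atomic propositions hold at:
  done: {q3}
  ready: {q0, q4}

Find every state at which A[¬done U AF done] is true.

{q3}

Sat(¬done) = {q0, q1, q2, q4, q5}
AF done: least fixpoint, start Z0 = {q3}, add states with every successor in Z. Already a fixed point.
Sat(AF done) = {q3}
A[¬done U AF done]: least fixpoint, start Z0 = Sat(AF done) = {q3}, add states in Sat(¬done) with every successor in Z. Already a fixed point.
Sat(A[¬done U AF done]) = {q3}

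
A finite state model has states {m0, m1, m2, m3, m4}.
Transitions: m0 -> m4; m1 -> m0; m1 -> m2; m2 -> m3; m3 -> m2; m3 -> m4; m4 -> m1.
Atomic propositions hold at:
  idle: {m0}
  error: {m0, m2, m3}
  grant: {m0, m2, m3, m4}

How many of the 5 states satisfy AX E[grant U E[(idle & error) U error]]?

2

Sat(idle & error) = {m0}
E[(idle & error) U error]: least fixpoint, start Z0 = Sat(error) = {m0, m2, m3}, add states in Sat(idle & error) with some successor in Z. Already a fixed point.
Sat(E[(idle & error) U error]) = {m0, m2, m3}
E[grant U E[(idle & error) U error]]: least fixpoint, start Z0 = Sat(E[(idle & error) U error]) = {m0, m2, m3}, add states in Sat(grant) with some successor in Z. Already a fixed point.
Sat(E[grant U E[(idle & error) U error]]) = {m0, m2, m3}
Sat(AX E[grant U E[(idle & error) U error]]) = {s : every successor in {m0, m2, m3}} = {m1, m2}
|Sat(AX E[grant U E[(idle & error) U error]])| = |{m1, m2}| = 2.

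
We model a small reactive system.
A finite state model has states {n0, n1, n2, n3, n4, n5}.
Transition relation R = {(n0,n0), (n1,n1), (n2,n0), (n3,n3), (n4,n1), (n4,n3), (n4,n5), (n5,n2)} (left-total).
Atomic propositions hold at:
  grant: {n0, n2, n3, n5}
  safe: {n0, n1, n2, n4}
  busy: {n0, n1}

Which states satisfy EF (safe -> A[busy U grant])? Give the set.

A[busy U grant]: least fixpoint, start Z0 = Sat(grant) = {n0, n2, n3, n5}, add states in Sat(busy) with every successor in Z. Already a fixed point.
Sat(A[busy U grant]) = {n0, n2, n3, n5}
Sat(safe -> A[busy U grant]) = {n0, n2, n3, n5}
EF (safe -> A[busy U grant]): least fixpoint, start Z0 = {n0, n2, n3, n5}, add states with some successor in Z. Z1 = {n0, n2, n3, n4, n5}; fixed.
Sat(EF (safe -> A[busy U grant])) = {n0, n2, n3, n4, n5}

{n0, n2, n3, n4, n5}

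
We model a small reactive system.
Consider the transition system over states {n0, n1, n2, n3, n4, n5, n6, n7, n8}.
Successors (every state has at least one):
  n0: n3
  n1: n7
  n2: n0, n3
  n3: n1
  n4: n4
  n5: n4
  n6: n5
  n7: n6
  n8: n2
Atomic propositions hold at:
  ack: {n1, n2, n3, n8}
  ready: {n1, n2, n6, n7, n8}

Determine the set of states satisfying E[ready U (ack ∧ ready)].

Sat(ack ∧ ready) = {n1, n2, n8}
E[ready U (ack ∧ ready)]: least fixpoint, start Z0 = Sat((ack ∧ ready)) = {n1, n2, n8}, add states in Sat(ready) with some successor in Z. Already a fixed point.
Sat(E[ready U (ack ∧ ready)]) = {n1, n2, n8}

{n1, n2, n8}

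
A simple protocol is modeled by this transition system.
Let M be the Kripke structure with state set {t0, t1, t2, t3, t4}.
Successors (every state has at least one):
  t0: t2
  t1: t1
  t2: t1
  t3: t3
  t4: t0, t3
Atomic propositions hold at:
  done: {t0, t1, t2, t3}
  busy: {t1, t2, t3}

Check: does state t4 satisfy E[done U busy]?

E[done U busy]: least fixpoint, start Z0 = Sat(busy) = {t1, t2, t3}, add states in Sat(done) with some successor in Z. Z1 = {t0, t1, t2, t3}; fixed.
Sat(E[done U busy]) = {t0, t1, t2, t3}
t4 ∉ Sat(E[done U busy]) = {t0, t1, t2, t3}, so the formula does not hold at t4.

No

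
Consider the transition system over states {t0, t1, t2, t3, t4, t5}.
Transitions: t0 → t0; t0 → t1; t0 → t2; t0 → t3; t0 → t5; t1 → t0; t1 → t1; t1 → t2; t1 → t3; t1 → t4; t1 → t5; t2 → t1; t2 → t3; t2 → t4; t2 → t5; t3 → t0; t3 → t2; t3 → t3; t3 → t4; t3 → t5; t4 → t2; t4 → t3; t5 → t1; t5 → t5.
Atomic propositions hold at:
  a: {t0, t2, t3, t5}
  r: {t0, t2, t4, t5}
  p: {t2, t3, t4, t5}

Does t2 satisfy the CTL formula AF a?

AF a: least fixpoint, start Z0 = {t0, t2, t3, t5}, add states with every successor in Z. Z1 = {t0, t2, t3, t4, t5}; fixed.
Sat(AF a) = {t0, t2, t3, t4, t5}
t2 ∈ Sat(AF a) = {t0, t2, t3, t4, t5}, so the formula holds at t2.

Yes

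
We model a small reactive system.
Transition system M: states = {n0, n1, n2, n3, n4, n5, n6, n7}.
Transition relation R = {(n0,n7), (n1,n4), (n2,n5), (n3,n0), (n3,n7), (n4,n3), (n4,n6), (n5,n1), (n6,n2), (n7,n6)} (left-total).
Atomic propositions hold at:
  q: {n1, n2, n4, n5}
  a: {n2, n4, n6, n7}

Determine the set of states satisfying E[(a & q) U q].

{n1, n2, n4, n5}

Sat(a & q) = {n2, n4}
E[(a & q) U q]: least fixpoint, start Z0 = Sat(q) = {n1, n2, n4, n5}, add states in Sat(a & q) with some successor in Z. Already a fixed point.
Sat(E[(a & q) U q]) = {n1, n2, n4, n5}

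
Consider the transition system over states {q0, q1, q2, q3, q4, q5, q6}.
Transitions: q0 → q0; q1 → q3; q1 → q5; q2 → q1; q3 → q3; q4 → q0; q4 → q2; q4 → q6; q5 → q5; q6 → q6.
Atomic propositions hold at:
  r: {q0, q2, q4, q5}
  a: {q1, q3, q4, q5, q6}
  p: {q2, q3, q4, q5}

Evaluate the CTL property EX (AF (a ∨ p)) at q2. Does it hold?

Yes

Sat(a ∨ p) = {q1, q2, q3, q4, q5, q6}
AF (a ∨ p): least fixpoint, start Z0 = {q1, q2, q3, q4, q5, q6}, add states with every successor in Z. Already a fixed point.
Sat(AF (a ∨ p)) = {q1, q2, q3, q4, q5, q6}
Sat(EX (AF (a ∨ p))) = {s : some successor in {q1, q2, q3, q4, q5, q6}} = {q1, q2, q3, q4, q5, q6}
q2 ∈ Sat(EX (AF (a ∨ p))) = {q1, q2, q3, q4, q5, q6}, so the formula holds at q2.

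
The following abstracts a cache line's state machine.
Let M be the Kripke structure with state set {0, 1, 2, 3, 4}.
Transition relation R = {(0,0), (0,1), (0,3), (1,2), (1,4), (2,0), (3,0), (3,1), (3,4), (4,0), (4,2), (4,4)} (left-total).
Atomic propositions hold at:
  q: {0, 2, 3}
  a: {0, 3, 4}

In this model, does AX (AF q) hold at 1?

No

AF q: least fixpoint, start Z0 = {0, 2, 3}, add states with every successor in Z. Already a fixed point.
Sat(AF q) = {0, 2, 3}
Sat(AX (AF q)) = {s : every successor in {0, 2, 3}} = {2}
1 ∉ Sat(AX (AF q)) = {2}, so the formula does not hold at 1.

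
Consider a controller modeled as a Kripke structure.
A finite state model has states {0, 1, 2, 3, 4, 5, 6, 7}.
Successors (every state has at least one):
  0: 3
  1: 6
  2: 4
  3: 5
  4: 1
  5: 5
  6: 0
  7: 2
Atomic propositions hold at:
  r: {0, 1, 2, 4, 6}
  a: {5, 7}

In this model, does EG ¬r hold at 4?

Sat(¬r) = {3, 5, 7}
EG ¬r: greatest fixpoint, start Z0 = {3, 5, 7}, keep only states in Sat with some successor in Z. Z1 = {3, 5}; fixed.
Sat(EG ¬r) = {3, 5}
4 ∉ Sat(EG ¬r) = {3, 5}, so the formula does not hold at 4.

No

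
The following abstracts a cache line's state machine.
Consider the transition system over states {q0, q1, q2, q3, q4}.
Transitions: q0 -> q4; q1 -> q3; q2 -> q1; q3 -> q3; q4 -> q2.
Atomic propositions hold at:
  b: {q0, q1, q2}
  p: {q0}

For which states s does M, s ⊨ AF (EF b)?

{q0, q1, q2, q4}

EF b: least fixpoint, start Z0 = {q0, q1, q2}, add states with some successor in Z. Z1 = {q0, q1, q2, q4}; fixed.
Sat(EF b) = {q0, q1, q2, q4}
AF (EF b): least fixpoint, start Z0 = {q0, q1, q2, q4}, add states with every successor in Z. Already a fixed point.
Sat(AF (EF b)) = {q0, q1, q2, q4}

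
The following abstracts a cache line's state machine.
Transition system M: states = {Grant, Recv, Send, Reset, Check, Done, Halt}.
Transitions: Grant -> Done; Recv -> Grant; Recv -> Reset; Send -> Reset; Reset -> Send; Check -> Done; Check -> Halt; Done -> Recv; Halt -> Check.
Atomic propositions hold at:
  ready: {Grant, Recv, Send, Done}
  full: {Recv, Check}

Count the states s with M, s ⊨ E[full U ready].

E[full U ready]: least fixpoint, start Z0 = Sat(ready) = {Grant, Recv, Send, Done}, add states in Sat(full) with some successor in Z. Z1 = {Grant, Recv, Send, Check, Done}; fixed.
Sat(E[full U ready]) = {Grant, Recv, Send, Check, Done}
|Sat(E[full U ready])| = |{Grant, Recv, Send, Check, Done}| = 5.

5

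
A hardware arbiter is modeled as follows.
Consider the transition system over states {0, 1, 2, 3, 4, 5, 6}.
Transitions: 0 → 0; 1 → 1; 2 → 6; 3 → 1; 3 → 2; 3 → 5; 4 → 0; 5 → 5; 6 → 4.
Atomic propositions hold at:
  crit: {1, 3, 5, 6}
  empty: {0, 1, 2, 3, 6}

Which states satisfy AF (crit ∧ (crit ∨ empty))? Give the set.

{1, 2, 3, 5, 6}

Sat(crit ∨ empty) = {0, 1, 2, 3, 5, 6}
Sat(crit ∧ (crit ∨ empty)) = {1, 3, 5, 6}
AF (crit ∧ (crit ∨ empty)): least fixpoint, start Z0 = {1, 3, 5, 6}, add states with every successor in Z. Z1 = {1, 2, 3, 5, 6}; fixed.
Sat(AF (crit ∧ (crit ∨ empty))) = {1, 2, 3, 5, 6}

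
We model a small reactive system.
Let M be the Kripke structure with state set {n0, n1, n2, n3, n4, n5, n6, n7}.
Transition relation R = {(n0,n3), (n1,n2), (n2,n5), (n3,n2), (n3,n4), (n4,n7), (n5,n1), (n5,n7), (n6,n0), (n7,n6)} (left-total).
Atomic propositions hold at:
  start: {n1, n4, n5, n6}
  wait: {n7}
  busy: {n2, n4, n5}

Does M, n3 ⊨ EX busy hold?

Yes

Sat(EX busy) = {s : some successor in {n2, n4, n5}} = {n1, n2, n3}
n3 ∈ Sat(EX busy) = {n1, n2, n3}, so the formula holds at n3.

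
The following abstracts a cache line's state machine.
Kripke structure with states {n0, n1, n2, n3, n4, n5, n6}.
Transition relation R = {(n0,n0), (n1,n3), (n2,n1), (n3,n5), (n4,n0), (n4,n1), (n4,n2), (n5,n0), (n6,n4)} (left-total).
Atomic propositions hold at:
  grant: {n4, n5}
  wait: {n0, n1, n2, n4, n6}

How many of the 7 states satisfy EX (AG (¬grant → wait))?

Sat(¬grant) = {n0, n1, n2, n3, n6}
Sat(¬grant → wait) = {n0, n1, n2, n4, n5, n6}
AG (¬grant → wait): greatest fixpoint, start Z0 = {n0, n1, n2, n4, n5, n6}, keep only states in Sat with every successor in Z. Z1 = {n0, n2, n4, n5, n6}; Z2 = {n0, n5, n6}; Z3 = {n0, n5}; fixed.
Sat(AG (¬grant → wait)) = {n0, n5}
Sat(EX (AG (¬grant → wait))) = {s : some successor in {n0, n5}} = {n0, n3, n4, n5}
|Sat(EX (AG (¬grant → wait)))| = |{n0, n3, n4, n5}| = 4.

4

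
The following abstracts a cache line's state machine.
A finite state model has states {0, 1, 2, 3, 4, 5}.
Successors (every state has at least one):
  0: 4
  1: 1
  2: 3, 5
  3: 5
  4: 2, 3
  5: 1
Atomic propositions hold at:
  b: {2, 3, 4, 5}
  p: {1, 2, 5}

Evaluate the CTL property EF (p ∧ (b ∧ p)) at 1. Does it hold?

No

Sat(b ∧ p) = {2, 5}
Sat(p ∧ (b ∧ p)) = {2, 5}
EF (p ∧ (b ∧ p)): least fixpoint, start Z0 = {2, 5}, add states with some successor in Z. Z1 = {2, 3, 4, 5}; Z2 = {0, 2, 3, 4, 5}; fixed.
Sat(EF (p ∧ (b ∧ p))) = {0, 2, 3, 4, 5}
1 ∉ Sat(EF (p ∧ (b ∧ p))) = {0, 2, 3, 4, 5}, so the formula does not hold at 1.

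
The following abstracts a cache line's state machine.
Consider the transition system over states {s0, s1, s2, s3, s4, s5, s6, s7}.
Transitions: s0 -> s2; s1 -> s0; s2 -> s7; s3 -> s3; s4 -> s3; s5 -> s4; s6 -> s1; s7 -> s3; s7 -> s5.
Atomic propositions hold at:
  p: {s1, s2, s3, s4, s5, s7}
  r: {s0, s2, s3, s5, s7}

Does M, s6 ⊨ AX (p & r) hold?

Sat(p & r) = {s2, s3, s5, s7}
Sat(AX (p & r)) = {s : every successor in {s2, s3, s5, s7}} = {s0, s2, s3, s4, s7}
s6 ∉ Sat(AX (p & r)) = {s0, s2, s3, s4, s7}, so the formula does not hold at s6.

No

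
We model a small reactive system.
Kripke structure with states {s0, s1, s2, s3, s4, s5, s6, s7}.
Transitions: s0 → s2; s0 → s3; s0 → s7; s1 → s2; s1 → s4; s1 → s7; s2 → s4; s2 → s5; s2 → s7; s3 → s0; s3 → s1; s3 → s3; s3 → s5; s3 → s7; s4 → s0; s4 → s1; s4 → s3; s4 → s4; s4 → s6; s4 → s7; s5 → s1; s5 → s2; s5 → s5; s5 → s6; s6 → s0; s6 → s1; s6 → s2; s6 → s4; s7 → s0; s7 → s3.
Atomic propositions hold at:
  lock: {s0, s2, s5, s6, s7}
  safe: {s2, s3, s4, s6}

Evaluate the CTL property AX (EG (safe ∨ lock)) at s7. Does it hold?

Sat(safe ∨ lock) = {s0, s2, s3, s4, s5, s6, s7}
EG (safe ∨ lock): greatest fixpoint, start Z0 = {s0, s2, s3, s4, s5, s6, s7}, keep only states in Sat with some successor in Z. Already a fixed point.
Sat(EG (safe ∨ lock)) = {s0, s2, s3, s4, s5, s6, s7}
Sat(AX (EG (safe ∨ lock))) = {s : every successor in {s0, s2, s3, s4, s5, s6, s7}} = {s0, s1, s2, s7}
s7 ∈ Sat(AX (EG (safe ∨ lock))) = {s0, s1, s2, s7}, so the formula holds at s7.

Yes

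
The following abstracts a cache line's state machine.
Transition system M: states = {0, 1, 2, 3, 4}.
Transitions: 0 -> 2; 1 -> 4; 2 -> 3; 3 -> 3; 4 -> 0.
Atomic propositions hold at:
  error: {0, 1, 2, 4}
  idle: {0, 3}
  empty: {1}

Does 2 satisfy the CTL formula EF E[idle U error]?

E[idle U error]: least fixpoint, start Z0 = Sat(error) = {0, 1, 2, 4}, add states in Sat(idle) with some successor in Z. Already a fixed point.
Sat(E[idle U error]) = {0, 1, 2, 4}
EF E[idle U error]: least fixpoint, start Z0 = {0, 1, 2, 4}, add states with some successor in Z. Already a fixed point.
Sat(EF E[idle U error]) = {0, 1, 2, 4}
2 ∈ Sat(EF E[idle U error]) = {0, 1, 2, 4}, so the formula holds at 2.

Yes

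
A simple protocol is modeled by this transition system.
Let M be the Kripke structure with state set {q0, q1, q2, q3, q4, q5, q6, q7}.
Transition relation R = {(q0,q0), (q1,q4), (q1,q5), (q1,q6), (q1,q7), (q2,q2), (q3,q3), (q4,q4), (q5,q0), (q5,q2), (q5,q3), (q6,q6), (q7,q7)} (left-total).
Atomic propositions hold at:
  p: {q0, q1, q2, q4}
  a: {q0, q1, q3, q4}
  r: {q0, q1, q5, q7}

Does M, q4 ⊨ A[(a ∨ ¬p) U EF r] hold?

No

Sat(¬p) = {q3, q5, q6, q7}
Sat(a ∨ ¬p) = {q0, q1, q3, q4, q5, q6, q7}
EF r: least fixpoint, start Z0 = {q0, q1, q5, q7}, add states with some successor in Z. Already a fixed point.
Sat(EF r) = {q0, q1, q5, q7}
A[(a ∨ ¬p) U EF r]: least fixpoint, start Z0 = Sat(EF r) = {q0, q1, q5, q7}, add states in Sat(a ∨ ¬p) with every successor in Z. Already a fixed point.
Sat(A[(a ∨ ¬p) U EF r]) = {q0, q1, q5, q7}
q4 ∉ Sat(A[(a ∨ ¬p) U EF r]) = {q0, q1, q5, q7}, so the formula does not hold at q4.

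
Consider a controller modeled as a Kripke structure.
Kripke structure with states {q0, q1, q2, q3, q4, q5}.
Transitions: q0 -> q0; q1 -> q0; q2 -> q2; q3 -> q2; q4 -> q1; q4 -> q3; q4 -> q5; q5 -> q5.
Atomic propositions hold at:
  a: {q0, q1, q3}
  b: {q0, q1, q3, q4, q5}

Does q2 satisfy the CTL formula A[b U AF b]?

No

AF b: least fixpoint, start Z0 = {q0, q1, q3, q4, q5}, add states with every successor in Z. Already a fixed point.
Sat(AF b) = {q0, q1, q3, q4, q5}
A[b U AF b]: least fixpoint, start Z0 = Sat(AF b) = {q0, q1, q3, q4, q5}, add states in Sat(b) with every successor in Z. Already a fixed point.
Sat(A[b U AF b]) = {q0, q1, q3, q4, q5}
q2 ∉ Sat(A[b U AF b]) = {q0, q1, q3, q4, q5}, so the formula does not hold at q2.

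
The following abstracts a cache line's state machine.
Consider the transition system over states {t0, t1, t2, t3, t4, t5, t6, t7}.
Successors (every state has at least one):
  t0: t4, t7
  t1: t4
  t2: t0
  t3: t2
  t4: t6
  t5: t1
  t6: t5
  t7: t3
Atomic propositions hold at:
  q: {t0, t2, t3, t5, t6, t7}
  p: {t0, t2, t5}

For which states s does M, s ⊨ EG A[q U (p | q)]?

{t0, t2, t3, t7}

Sat(p | q) = {t0, t2, t3, t5, t6, t7}
A[q U (p | q)]: least fixpoint, start Z0 = Sat((p | q)) = {t0, t2, t3, t5, t6, t7}, add states in Sat(q) with every successor in Z. Already a fixed point.
Sat(A[q U (p | q)]) = {t0, t2, t3, t5, t6, t7}
EG A[q U (p | q)]: greatest fixpoint, start Z0 = {t0, t2, t3, t5, t6, t7}, keep only states in Sat with some successor in Z. Z1 = {t0, t2, t3, t6, t7}; Z2 = {t0, t2, t3, t7}; fixed.
Sat(EG A[q U (p | q)]) = {t0, t2, t3, t7}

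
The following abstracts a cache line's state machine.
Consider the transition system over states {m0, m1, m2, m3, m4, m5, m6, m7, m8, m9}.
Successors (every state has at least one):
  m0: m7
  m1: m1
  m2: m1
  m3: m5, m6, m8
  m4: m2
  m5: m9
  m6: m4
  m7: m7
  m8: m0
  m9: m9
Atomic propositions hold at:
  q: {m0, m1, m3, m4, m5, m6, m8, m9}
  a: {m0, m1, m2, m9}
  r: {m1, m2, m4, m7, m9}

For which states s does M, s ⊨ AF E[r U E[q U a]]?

{m0, m1, m2, m3, m4, m5, m6, m8, m9}

E[q U a]: least fixpoint, start Z0 = Sat(a) = {m0, m1, m2, m9}, add states in Sat(q) with some successor in Z. Z1 = {m0, m1, m2, m4, m5, m8, m9}; Z2 = {m0, m1, m2, m3, m4, m5, m6, m8, m9}; fixed.
Sat(E[q U a]) = {m0, m1, m2, m3, m4, m5, m6, m8, m9}
E[r U E[q U a]]: least fixpoint, start Z0 = Sat(E[q U a]) = {m0, m1, m2, m3, m4, m5, m6, m8, m9}, add states in Sat(r) with some successor in Z. Already a fixed point.
Sat(E[r U E[q U a]]) = {m0, m1, m2, m3, m4, m5, m6, m8, m9}
AF E[r U E[q U a]]: least fixpoint, start Z0 = {m0, m1, m2, m3, m4, m5, m6, m8, m9}, add states with every successor in Z. Already a fixed point.
Sat(AF E[r U E[q U a]]) = {m0, m1, m2, m3, m4, m5, m6, m8, m9}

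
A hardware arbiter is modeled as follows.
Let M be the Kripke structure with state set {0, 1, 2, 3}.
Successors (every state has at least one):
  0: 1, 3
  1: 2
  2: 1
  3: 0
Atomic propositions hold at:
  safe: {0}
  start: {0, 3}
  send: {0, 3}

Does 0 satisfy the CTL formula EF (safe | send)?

Yes

Sat(safe | send) = {0, 3}
EF (safe | send): least fixpoint, start Z0 = {0, 3}, add states with some successor in Z. Already a fixed point.
Sat(EF (safe | send)) = {0, 3}
0 ∈ Sat(EF (safe | send)) = {0, 3}, so the formula holds at 0.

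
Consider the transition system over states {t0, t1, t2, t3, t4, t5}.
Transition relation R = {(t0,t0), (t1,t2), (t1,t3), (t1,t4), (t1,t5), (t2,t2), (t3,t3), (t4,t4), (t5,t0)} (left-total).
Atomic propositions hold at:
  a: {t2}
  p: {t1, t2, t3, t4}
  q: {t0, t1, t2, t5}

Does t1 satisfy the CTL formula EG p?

Yes

EG p: greatest fixpoint, start Z0 = {t1, t2, t3, t4}, keep only states in Sat with some successor in Z. Already a fixed point.
Sat(EG p) = {t1, t2, t3, t4}
t1 ∈ Sat(EG p) = {t1, t2, t3, t4}, so the formula holds at t1.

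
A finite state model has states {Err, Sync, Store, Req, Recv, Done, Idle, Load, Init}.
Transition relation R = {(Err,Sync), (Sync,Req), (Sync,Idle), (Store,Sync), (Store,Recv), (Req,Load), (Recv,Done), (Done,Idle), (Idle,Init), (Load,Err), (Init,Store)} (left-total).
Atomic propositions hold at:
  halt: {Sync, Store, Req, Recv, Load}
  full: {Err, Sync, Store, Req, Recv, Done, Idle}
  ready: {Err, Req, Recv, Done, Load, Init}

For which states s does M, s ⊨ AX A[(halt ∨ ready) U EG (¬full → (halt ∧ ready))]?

{Err, Req, Idle, Load, Init}

Sat(halt ∨ ready) = {Err, Sync, Store, Req, Recv, Done, Load, Init}
Sat(¬full) = {Load, Init}
Sat(halt ∧ ready) = {Req, Recv, Load}
Sat(¬full → (halt ∧ ready)) = {Err, Sync, Store, Req, Recv, Done, Idle, Load}
EG (¬full → (halt ∧ ready)): greatest fixpoint, start Z0 = {Err, Sync, Store, Req, Recv, Done, Idle, Load}, keep only states in Sat with some successor in Z. Z1 = {Err, Sync, Store, Req, Recv, Done, Load}; Z2 = {Err, Sync, Store, Req, Recv, Load}; Z3 = {Err, Sync, Store, Req, Load}; fixed.
Sat(EG (¬full → (halt ∧ ready))) = {Err, Sync, Store, Req, Load}
A[(halt ∨ ready) U EG (¬full → (halt ∧ ready))]: least fixpoint, start Z0 = Sat(EG (¬full → (halt ∧ ready))) = {Err, Sync, Store, Req, Load}, add states in Sat(halt ∨ ready) with every successor in Z. Z1 = {Err, Sync, Store, Req, Load, Init}; fixed.
Sat(A[(halt ∨ ready) U EG (¬full → (halt ∧ ready))]) = {Err, Sync, Store, Req, Load, Init}
Sat(AX A[(halt ∨ ready) U EG (¬full → (halt ∧ ready))]) = {s : every successor in {Err, Sync, Store, Req, Load, Init}} = {Err, Req, Idle, Load, Init}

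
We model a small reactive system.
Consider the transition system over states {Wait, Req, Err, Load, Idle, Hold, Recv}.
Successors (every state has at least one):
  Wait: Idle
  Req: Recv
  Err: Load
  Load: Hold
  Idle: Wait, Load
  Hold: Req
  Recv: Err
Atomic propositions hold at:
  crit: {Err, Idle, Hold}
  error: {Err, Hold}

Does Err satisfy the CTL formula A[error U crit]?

Yes

A[error U crit]: least fixpoint, start Z0 = Sat(crit) = {Err, Idle, Hold}, add states in Sat(error) with every successor in Z. Already a fixed point.
Sat(A[error U crit]) = {Err, Idle, Hold}
Err ∈ Sat(A[error U crit]) = {Err, Idle, Hold}, so the formula holds at Err.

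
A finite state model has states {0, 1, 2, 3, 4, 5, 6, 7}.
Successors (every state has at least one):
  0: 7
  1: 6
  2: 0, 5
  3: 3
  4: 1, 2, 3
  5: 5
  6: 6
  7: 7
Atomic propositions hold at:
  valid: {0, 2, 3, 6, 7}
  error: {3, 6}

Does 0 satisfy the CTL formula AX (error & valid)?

Sat(error & valid) = {3, 6}
Sat(AX (error & valid)) = {s : every successor in {3, 6}} = {1, 3, 6}
0 ∉ Sat(AX (error & valid)) = {1, 3, 6}, so the formula does not hold at 0.

No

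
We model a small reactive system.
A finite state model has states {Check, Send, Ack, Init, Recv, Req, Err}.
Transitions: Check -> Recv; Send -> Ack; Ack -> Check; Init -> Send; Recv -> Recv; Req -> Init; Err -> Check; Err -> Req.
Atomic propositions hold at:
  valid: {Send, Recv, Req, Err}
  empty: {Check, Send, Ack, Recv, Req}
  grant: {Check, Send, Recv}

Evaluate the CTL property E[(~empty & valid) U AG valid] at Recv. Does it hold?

Sat(~empty) = {Init, Err}
Sat(~empty & valid) = {Err}
AG valid: greatest fixpoint, start Z0 = {Send, Recv, Req, Err}, keep only states in Sat with every successor in Z. Z1 = {Recv}; fixed.
Sat(AG valid) = {Recv}
E[(~empty & valid) U AG valid]: least fixpoint, start Z0 = Sat(AG valid) = {Recv}, add states in Sat(~empty & valid) with some successor in Z. Already a fixed point.
Sat(E[(~empty & valid) U AG valid]) = {Recv}
Recv ∈ Sat(E[(~empty & valid) U AG valid]) = {Recv}, so the formula holds at Recv.

Yes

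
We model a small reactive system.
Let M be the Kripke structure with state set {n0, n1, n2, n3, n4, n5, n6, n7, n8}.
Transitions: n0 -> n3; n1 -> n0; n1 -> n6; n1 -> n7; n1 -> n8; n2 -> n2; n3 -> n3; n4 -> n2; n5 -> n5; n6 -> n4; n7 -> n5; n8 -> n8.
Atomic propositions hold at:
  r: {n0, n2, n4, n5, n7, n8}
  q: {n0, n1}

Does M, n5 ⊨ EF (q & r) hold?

No

Sat(q & r) = {n0}
EF (q & r): least fixpoint, start Z0 = {n0}, add states with some successor in Z. Z1 = {n0, n1}; fixed.
Sat(EF (q & r)) = {n0, n1}
n5 ∉ Sat(EF (q & r)) = {n0, n1}, so the formula does not hold at n5.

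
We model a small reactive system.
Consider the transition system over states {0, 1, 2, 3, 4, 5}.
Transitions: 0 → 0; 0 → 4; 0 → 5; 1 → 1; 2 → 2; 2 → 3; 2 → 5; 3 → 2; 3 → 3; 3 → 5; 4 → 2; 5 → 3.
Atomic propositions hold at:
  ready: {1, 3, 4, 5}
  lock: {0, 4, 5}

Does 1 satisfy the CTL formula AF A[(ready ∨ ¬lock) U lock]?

Sat(¬lock) = {1, 2, 3}
Sat(ready ∨ ¬lock) = {1, 2, 3, 4, 5}
A[(ready ∨ ¬lock) U lock]: least fixpoint, start Z0 = Sat(lock) = {0, 4, 5}, add states in Sat(ready ∨ ¬lock) with every successor in Z. Already a fixed point.
Sat(A[(ready ∨ ¬lock) U lock]) = {0, 4, 5}
AF A[(ready ∨ ¬lock) U lock]: least fixpoint, start Z0 = {0, 4, 5}, add states with every successor in Z. Already a fixed point.
Sat(AF A[(ready ∨ ¬lock) U lock]) = {0, 4, 5}
1 ∉ Sat(AF A[(ready ∨ ¬lock) U lock]) = {0, 4, 5}, so the formula does not hold at 1.

No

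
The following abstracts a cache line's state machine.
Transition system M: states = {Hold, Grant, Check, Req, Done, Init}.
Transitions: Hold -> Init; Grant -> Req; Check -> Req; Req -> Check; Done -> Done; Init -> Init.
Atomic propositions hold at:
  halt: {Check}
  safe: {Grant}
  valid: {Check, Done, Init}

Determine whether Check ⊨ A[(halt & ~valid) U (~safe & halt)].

Yes

Sat(~valid) = {Hold, Grant, Req}
Sat(halt & ~valid) = ∅
Sat(~safe) = {Hold, Check, Req, Done, Init}
Sat(~safe & halt) = {Check}
A[(halt & ~valid) U (~safe & halt)]: least fixpoint, start Z0 = Sat((~safe & halt)) = {Check}, add states in Sat(halt & ~valid) with every successor in Z. Already a fixed point.
Sat(A[(halt & ~valid) U (~safe & halt)]) = {Check}
Check ∈ Sat(A[(halt & ~valid) U (~safe & halt)]) = {Check}, so the formula holds at Check.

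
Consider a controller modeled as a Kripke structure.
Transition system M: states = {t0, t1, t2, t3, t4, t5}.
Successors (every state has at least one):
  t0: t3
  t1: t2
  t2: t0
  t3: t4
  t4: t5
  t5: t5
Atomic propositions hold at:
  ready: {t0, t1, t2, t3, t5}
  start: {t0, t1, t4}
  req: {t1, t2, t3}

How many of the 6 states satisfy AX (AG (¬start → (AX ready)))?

3

Sat(¬start) = {t2, t3, t5}
Sat(AX ready) = {s : every successor in {t0, t1, t2, t3, t5}} = {t0, t1, t2, t4, t5}
Sat(¬start → (AX ready)) = {t0, t1, t2, t4, t5}
AG (¬start → (AX ready)): greatest fixpoint, start Z0 = {t0, t1, t2, t4, t5}, keep only states in Sat with every successor in Z. Z1 = {t1, t2, t4, t5}; Z2 = {t1, t4, t5}; Z3 = {t4, t5}; fixed.
Sat(AG (¬start → (AX ready))) = {t4, t5}
Sat(AX (AG (¬start → (AX ready)))) = {s : every successor in {t4, t5}} = {t3, t4, t5}
|Sat(AX (AG (¬start → (AX ready))))| = |{t3, t4, t5}| = 3.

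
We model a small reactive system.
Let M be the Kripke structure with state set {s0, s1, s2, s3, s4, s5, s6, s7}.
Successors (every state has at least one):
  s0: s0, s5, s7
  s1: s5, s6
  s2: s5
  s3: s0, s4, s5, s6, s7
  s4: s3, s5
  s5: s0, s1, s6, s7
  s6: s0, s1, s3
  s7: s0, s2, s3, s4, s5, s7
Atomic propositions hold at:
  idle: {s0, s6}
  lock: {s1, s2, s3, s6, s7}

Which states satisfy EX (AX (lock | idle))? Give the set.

Sat(lock | idle) = {s0, s1, s2, s3, s6, s7}
Sat(AX (lock | idle)) = {s : every successor in {s0, s1, s2, s3, s6, s7}} = {s5, s6}
Sat(EX (AX (lock | idle))) = {s : some successor in {s5, s6}} = {s0, s1, s2, s3, s4, s5, s7}

{s0, s1, s2, s3, s4, s5, s7}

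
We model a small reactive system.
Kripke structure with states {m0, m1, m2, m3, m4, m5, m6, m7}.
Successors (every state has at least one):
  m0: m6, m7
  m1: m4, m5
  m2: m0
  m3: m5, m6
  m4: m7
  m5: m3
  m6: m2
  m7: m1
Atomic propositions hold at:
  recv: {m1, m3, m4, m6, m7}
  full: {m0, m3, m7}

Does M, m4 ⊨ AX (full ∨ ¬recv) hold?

Yes

Sat(¬recv) = {m0, m2, m5}
Sat(full ∨ ¬recv) = {m0, m2, m3, m5, m7}
Sat(AX (full ∨ ¬recv)) = {s : every successor in {m0, m2, m3, m5, m7}} = {m2, m4, m5, m6}
m4 ∈ Sat(AX (full ∨ ¬recv)) = {m2, m4, m5, m6}, so the formula holds at m4.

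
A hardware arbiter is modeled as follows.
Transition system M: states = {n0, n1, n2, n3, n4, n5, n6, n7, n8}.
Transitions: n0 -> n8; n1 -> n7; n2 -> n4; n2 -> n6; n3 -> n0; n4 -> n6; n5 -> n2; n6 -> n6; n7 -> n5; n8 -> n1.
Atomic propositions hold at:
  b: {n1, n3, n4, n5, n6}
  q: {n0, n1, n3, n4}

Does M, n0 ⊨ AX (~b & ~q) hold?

Yes

Sat(~b) = {n0, n2, n7, n8}
Sat(~q) = {n2, n5, n6, n7, n8}
Sat(~b & ~q) = {n2, n7, n8}
Sat(AX (~b & ~q)) = {s : every successor in {n2, n7, n8}} = {n0, n1, n5}
n0 ∈ Sat(AX (~b & ~q)) = {n0, n1, n5}, so the formula holds at n0.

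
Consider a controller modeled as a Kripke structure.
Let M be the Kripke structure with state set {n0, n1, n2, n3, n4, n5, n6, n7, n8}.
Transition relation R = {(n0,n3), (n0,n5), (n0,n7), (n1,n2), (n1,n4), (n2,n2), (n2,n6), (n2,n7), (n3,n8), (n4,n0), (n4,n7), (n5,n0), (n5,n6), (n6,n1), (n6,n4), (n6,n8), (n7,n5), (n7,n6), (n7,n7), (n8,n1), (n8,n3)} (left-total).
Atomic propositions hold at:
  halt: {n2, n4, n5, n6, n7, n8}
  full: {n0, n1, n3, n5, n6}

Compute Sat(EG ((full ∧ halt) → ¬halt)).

{n0, n1, n2, n3, n4, n7, n8}

Sat(full ∧ halt) = {n5, n6}
Sat(¬halt) = {n0, n1, n3}
Sat((full ∧ halt) → ¬halt) = {n0, n1, n2, n3, n4, n7, n8}
EG ((full ∧ halt) → ¬halt): greatest fixpoint, start Z0 = {n0, n1, n2, n3, n4, n7, n8}, keep only states in Sat with some successor in Z. Already a fixed point.
Sat(EG ((full ∧ halt) → ¬halt)) = {n0, n1, n2, n3, n4, n7, n8}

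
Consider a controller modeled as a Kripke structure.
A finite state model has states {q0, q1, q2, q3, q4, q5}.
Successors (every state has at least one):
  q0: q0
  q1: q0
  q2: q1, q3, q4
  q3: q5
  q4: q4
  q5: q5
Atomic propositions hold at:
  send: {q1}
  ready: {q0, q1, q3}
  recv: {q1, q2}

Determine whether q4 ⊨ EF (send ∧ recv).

No

Sat(send ∧ recv) = {q1}
EF (send ∧ recv): least fixpoint, start Z0 = {q1}, add states with some successor in Z. Z1 = {q1, q2}; fixed.
Sat(EF (send ∧ recv)) = {q1, q2}
q4 ∉ Sat(EF (send ∧ recv)) = {q1, q2}, so the formula does not hold at q4.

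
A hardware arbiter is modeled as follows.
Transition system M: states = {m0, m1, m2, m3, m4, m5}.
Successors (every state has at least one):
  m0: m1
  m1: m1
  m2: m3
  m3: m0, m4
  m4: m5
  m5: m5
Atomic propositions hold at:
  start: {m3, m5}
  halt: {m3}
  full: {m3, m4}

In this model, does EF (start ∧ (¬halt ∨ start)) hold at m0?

No

Sat(¬halt) = {m0, m1, m2, m4, m5}
Sat(¬halt ∨ start) = {m0, m1, m2, m3, m4, m5}
Sat(start ∧ (¬halt ∨ start)) = {m3, m5}
EF (start ∧ (¬halt ∨ start)): least fixpoint, start Z0 = {m3, m5}, add states with some successor in Z. Z1 = {m2, m3, m4, m5}; fixed.
Sat(EF (start ∧ (¬halt ∨ start))) = {m2, m3, m4, m5}
m0 ∉ Sat(EF (start ∧ (¬halt ∨ start))) = {m2, m3, m4, m5}, so the formula does not hold at m0.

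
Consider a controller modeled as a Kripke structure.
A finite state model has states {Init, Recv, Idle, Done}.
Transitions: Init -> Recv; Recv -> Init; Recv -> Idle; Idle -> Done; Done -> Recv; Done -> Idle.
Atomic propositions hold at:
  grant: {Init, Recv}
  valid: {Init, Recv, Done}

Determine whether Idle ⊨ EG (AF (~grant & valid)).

Yes

Sat(~grant) = {Idle, Done}
Sat(~grant & valid) = {Done}
AF (~grant & valid): least fixpoint, start Z0 = {Done}, add states with every successor in Z. Z1 = {Idle, Done}; fixed.
Sat(AF (~grant & valid)) = {Idle, Done}
EG (AF (~grant & valid)): greatest fixpoint, start Z0 = {Idle, Done}, keep only states in Sat with some successor in Z. Already a fixed point.
Sat(EG (AF (~grant & valid))) = {Idle, Done}
Idle ∈ Sat(EG (AF (~grant & valid))) = {Idle, Done}, so the formula holds at Idle.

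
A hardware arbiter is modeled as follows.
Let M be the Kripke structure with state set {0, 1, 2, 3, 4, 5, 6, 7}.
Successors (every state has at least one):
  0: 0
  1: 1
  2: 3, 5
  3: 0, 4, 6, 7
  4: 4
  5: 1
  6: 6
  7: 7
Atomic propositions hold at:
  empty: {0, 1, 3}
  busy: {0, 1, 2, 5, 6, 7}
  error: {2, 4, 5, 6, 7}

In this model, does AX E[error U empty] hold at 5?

E[error U empty]: least fixpoint, start Z0 = Sat(empty) = {0, 1, 3}, add states in Sat(error) with some successor in Z. Z1 = {0, 1, 2, 3, 5}; fixed.
Sat(E[error U empty]) = {0, 1, 2, 3, 5}
Sat(AX E[error U empty]) = {s : every successor in {0, 1, 2, 3, 5}} = {0, 1, 2, 5}
5 ∈ Sat(AX E[error U empty]) = {0, 1, 2, 5}, so the formula holds at 5.

Yes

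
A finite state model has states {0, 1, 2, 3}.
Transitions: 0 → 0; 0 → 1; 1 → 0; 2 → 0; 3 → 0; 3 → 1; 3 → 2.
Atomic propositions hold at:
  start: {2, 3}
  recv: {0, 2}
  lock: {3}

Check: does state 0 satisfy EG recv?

Yes

EG recv: greatest fixpoint, start Z0 = {0, 2}, keep only states in Sat with some successor in Z. Already a fixed point.
Sat(EG recv) = {0, 2}
0 ∈ Sat(EG recv) = {0, 2}, so the formula holds at 0.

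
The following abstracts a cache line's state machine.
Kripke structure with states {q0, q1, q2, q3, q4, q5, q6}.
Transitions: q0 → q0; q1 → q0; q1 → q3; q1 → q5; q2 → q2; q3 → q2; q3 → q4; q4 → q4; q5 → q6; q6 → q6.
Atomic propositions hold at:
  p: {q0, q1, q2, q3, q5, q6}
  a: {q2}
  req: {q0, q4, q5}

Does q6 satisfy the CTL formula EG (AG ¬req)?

Yes

Sat(¬req) = {q1, q2, q3, q6}
AG ¬req: greatest fixpoint, start Z0 = {q1, q2, q3, q6}, keep only states in Sat with every successor in Z. Z1 = {q2, q6}; fixed.
Sat(AG ¬req) = {q2, q6}
EG (AG ¬req): greatest fixpoint, start Z0 = {q2, q6}, keep only states in Sat with some successor in Z. Already a fixed point.
Sat(EG (AG ¬req)) = {q2, q6}
q6 ∈ Sat(EG (AG ¬req)) = {q2, q6}, so the formula holds at q6.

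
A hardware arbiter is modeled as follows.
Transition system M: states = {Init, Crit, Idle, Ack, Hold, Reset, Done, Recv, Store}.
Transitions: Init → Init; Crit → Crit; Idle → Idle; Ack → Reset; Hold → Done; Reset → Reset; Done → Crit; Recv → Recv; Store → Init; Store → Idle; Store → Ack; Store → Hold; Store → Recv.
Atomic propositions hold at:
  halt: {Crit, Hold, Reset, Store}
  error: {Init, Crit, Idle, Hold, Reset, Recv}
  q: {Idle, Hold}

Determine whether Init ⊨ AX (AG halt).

AG halt: greatest fixpoint, start Z0 = {Crit, Hold, Reset, Store}, keep only states in Sat with every successor in Z. Z1 = {Crit, Reset}; fixed.
Sat(AG halt) = {Crit, Reset}
Sat(AX (AG halt)) = {s : every successor in {Crit, Reset}} = {Crit, Ack, Reset, Done}
Init ∉ Sat(AX (AG halt)) = {Crit, Ack, Reset, Done}, so the formula does not hold at Init.

No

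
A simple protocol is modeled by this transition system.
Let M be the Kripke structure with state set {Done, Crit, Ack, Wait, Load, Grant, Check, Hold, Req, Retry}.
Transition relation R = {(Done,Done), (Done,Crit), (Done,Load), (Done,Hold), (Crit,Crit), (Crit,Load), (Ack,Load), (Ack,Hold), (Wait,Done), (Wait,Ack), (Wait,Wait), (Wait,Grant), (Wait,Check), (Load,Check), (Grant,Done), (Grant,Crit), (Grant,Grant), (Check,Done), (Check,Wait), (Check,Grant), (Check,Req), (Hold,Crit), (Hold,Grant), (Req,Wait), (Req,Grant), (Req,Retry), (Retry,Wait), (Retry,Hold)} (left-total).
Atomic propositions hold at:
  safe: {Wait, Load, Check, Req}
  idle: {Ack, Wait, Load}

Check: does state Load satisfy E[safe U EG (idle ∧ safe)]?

Yes

Sat(idle ∧ safe) = {Wait, Load}
EG (idle ∧ safe): greatest fixpoint, start Z0 = {Wait, Load}, keep only states in Sat with some successor in Z. Z1 = {Wait}; fixed.
Sat(EG (idle ∧ safe)) = {Wait}
E[safe U EG (idle ∧ safe)]: least fixpoint, start Z0 = Sat(EG (idle ∧ safe)) = {Wait}, add states in Sat(safe) with some successor in Z. Z1 = {Wait, Check, Req}; Z2 = {Wait, Load, Check, Req}; fixed.
Sat(E[safe U EG (idle ∧ safe)]) = {Wait, Load, Check, Req}
Load ∈ Sat(E[safe U EG (idle ∧ safe)]) = {Wait, Load, Check, Req}, so the formula holds at Load.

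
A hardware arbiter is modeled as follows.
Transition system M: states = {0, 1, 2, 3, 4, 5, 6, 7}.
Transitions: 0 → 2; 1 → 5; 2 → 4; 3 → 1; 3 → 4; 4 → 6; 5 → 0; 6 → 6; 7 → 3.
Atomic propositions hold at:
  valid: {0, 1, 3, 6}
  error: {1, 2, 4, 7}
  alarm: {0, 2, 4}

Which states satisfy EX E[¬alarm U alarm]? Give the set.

{0, 1, 2, 3, 5, 7}

Sat(¬alarm) = {1, 3, 5, 6, 7}
E[¬alarm U alarm]: least fixpoint, start Z0 = Sat(alarm) = {0, 2, 4}, add states in Sat(¬alarm) with some successor in Z. Z1 = {0, 2, 3, 4, 5}; Z2 = {0, 1, 2, 3, 4, 5, 7}; fixed.
Sat(E[¬alarm U alarm]) = {0, 1, 2, 3, 4, 5, 7}
Sat(EX E[¬alarm U alarm]) = {s : some successor in {0, 1, 2, 3, 4, 5, 7}} = {0, 1, 2, 3, 5, 7}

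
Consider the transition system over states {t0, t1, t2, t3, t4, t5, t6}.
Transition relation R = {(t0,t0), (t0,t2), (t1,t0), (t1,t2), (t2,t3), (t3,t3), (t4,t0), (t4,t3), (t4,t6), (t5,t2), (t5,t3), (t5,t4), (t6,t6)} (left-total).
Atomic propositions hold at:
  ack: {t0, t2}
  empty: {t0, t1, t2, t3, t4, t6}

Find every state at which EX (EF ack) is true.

EF ack: least fixpoint, start Z0 = {t0, t2}, add states with some successor in Z. Z1 = {t0, t1, t2, t4, t5}; fixed.
Sat(EF ack) = {t0, t1, t2, t4, t5}
Sat(EX (EF ack)) = {s : some successor in {t0, t1, t2, t4, t5}} = {t0, t1, t4, t5}

{t0, t1, t4, t5}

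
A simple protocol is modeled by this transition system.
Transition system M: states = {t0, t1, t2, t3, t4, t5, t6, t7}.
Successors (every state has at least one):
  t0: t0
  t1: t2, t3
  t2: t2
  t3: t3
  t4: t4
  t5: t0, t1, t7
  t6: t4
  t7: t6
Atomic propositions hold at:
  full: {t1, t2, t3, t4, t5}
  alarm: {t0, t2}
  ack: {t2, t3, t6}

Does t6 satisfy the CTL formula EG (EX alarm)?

No

Sat(EX alarm) = {s : some successor in {t0, t2}} = {t0, t1, t2, t5}
EG (EX alarm): greatest fixpoint, start Z0 = {t0, t1, t2, t5}, keep only states in Sat with some successor in Z. Already a fixed point.
Sat(EG (EX alarm)) = {t0, t1, t2, t5}
t6 ∉ Sat(EG (EX alarm)) = {t0, t1, t2, t5}, so the formula does not hold at t6.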